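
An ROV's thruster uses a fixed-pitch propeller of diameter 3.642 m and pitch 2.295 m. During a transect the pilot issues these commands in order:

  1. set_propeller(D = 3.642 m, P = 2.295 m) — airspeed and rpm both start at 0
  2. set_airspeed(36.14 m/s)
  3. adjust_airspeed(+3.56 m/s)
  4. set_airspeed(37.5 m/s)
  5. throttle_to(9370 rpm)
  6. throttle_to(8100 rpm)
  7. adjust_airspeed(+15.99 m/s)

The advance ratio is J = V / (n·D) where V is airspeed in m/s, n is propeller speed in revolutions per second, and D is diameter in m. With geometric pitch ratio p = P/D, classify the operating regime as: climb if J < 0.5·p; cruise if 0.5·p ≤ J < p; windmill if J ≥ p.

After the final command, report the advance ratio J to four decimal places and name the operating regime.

J = 0.1088, regime = climb

set_propeller: D = 3.642 m, P = 2.295 m (p = P/D = 0.630148); state ← (V=0, rpm=0)
set_airspeed(36.14): V ← 36.14 m/s
adjust_airspeed(+3.56): V ← 36.14 +3.56 = 39.7 m/s
set_airspeed(37.5): V ← 37.5 m/s
throttle_to(9370): rpm ← 9370
throttle_to(8100): rpm ← 8100
adjust_airspeed(+15.99): V ← 37.5 +15.99 = 53.49 m/s
final state: V = 53.49 m/s, rpm = 8100 → n = rpm/60 = 135.000000 rev/s
J = V / (n·D) = 53.49 / (135.000000 × 3.642) = 0.108792
regime bands: climb J<0.3151 | cruise [0.3151, 0.6301) | windmill J≥0.6301
J = 0.1088 → climb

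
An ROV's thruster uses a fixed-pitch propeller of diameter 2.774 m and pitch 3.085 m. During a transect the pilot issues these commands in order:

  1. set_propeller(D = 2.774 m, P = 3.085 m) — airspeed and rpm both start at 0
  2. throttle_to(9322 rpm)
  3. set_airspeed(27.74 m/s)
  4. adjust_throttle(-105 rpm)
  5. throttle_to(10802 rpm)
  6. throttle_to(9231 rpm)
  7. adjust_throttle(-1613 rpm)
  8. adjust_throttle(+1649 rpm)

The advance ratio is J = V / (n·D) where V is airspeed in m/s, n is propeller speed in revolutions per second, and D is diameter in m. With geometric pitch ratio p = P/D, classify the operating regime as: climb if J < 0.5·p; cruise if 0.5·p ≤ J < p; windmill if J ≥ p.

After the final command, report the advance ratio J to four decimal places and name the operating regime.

set_propeller: D = 2.774 m, P = 3.085 m (p = P/D = 1.112112); state ← (V=0, rpm=0)
throttle_to(9322): rpm ← 9322
set_airspeed(27.74): V ← 27.74 m/s
adjust_throttle(-105): rpm ← 9322 -105 = 9217
throttle_to(10802): rpm ← 10802
throttle_to(9231): rpm ← 9231
adjust_throttle(-1613): rpm ← 9231 -1613 = 7618
adjust_throttle(+1649): rpm ← 7618 +1649 = 9267
final state: V = 27.74 m/s, rpm = 9267 → n = rpm/60 = 154.450000 rev/s
J = V / (n·D) = 27.74 / (154.450000 × 2.774) = 0.064746
regime bands: climb J<0.5561 | cruise [0.5561, 1.1121) | windmill J≥1.1121
J = 0.0647 → climb

J = 0.0647, regime = climb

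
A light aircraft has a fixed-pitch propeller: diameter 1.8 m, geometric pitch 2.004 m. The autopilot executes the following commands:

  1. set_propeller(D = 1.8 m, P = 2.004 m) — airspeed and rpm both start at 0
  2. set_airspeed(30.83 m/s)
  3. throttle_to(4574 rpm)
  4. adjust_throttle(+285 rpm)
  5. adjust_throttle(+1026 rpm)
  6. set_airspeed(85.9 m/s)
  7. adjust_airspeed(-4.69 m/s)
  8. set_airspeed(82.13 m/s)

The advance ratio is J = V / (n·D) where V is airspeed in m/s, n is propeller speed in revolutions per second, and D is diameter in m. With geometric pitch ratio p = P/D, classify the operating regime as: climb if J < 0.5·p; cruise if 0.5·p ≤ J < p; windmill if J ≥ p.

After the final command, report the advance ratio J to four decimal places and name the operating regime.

set_propeller: D = 1.8 m, P = 2.004 m (p = P/D = 1.113333); state ← (V=0, rpm=0)
set_airspeed(30.83): V ← 30.83 m/s
throttle_to(4574): rpm ← 4574
adjust_throttle(+285): rpm ← 4574 +285 = 4859
adjust_throttle(+1026): rpm ← 4859 +1026 = 5885
set_airspeed(85.9): V ← 85.9 m/s
adjust_airspeed(-4.69): V ← 85.9 -4.69 = 81.21 m/s
set_airspeed(82.13): V ← 82.13 m/s
final state: V = 82.13 m/s, rpm = 5885 → n = rpm/60 = 98.083333 rev/s
J = V / (n·D) = 82.13 / (98.083333 × 1.8) = 0.465194
regime bands: climb J<0.5567 | cruise [0.5567, 1.1133) | windmill J≥1.1133
J = 0.4652 → climb

J = 0.4652, regime = climb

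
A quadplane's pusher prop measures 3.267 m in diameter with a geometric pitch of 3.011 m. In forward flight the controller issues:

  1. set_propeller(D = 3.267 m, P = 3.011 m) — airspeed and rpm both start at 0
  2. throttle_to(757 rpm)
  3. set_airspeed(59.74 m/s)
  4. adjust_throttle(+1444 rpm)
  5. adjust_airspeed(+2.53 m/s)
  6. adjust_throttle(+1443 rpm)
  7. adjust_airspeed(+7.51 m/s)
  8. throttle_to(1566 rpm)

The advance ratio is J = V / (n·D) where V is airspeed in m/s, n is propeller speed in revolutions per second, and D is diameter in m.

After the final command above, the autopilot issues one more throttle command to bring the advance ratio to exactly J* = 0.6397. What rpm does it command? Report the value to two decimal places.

rpm = 2003.35

set_propeller: D = 3.267 m, P = 3.011 m (p = P/D = 0.921641); state ← (V=0, rpm=0)
throttle_to(757): rpm ← 757
set_airspeed(59.74): V ← 59.74 m/s
adjust_throttle(+1444): rpm ← 757 +1444 = 2201
adjust_airspeed(+2.53): V ← 59.74 +2.53 = 62.27 m/s
adjust_throttle(+1443): rpm ← 2201 +1443 = 3644
adjust_airspeed(+7.51): V ← 62.27 +7.51 = 69.78 m/s
throttle_to(1566): rpm ← 1566
final state: V = 69.78 m/s, rpm = 1566 → n = rpm/60 = 26.100000 rev/s
target J* = 0.6397; solve J* = V/(n·D) for n: n = V/(J*·D) = 69.78/(0.6397 × 3.267) = 33.389159 rev/s
rpm = 60·n = 2003.349538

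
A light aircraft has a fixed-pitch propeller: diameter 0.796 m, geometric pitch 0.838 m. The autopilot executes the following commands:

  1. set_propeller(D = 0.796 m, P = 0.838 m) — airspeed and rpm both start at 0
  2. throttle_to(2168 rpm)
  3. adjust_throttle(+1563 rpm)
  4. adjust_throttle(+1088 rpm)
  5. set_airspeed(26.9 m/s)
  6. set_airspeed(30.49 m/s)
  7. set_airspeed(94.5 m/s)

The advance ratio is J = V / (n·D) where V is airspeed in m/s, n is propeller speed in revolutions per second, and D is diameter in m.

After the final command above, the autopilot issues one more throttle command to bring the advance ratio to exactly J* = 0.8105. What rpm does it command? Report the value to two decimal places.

rpm = 8788.54

set_propeller: D = 0.796 m, P = 0.838 m (p = P/D = 1.052764); state ← (V=0, rpm=0)
throttle_to(2168): rpm ← 2168
adjust_throttle(+1563): rpm ← 2168 +1563 = 3731
adjust_throttle(+1088): rpm ← 3731 +1088 = 4819
set_airspeed(26.9): V ← 26.9 m/s
set_airspeed(30.49): V ← 30.49 m/s
set_airspeed(94.5): V ← 94.5 m/s
final state: V = 94.5 m/s, rpm = 4819 → n = rpm/60 = 80.316667 rev/s
target J* = 0.8105; solve J* = V/(n·D) for n: n = V/(J*·D) = 94.5/(0.8105 × 0.796) = 146.475747 rev/s
rpm = 60·n = 8788.544822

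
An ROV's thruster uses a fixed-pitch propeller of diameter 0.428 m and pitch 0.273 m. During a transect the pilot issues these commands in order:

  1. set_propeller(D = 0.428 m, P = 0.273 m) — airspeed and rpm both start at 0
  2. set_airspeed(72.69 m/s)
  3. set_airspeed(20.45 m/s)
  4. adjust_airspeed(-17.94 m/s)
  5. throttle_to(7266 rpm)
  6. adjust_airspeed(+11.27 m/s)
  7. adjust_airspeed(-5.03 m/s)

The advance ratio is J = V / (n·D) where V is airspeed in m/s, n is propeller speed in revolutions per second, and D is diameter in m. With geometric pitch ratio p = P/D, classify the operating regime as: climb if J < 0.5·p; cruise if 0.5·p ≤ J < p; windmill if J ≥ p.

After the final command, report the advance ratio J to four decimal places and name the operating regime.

J = 0.1688, regime = climb

set_propeller: D = 0.428 m, P = 0.273 m (p = P/D = 0.637850); state ← (V=0, rpm=0)
set_airspeed(72.69): V ← 72.69 m/s
set_airspeed(20.45): V ← 20.45 m/s
adjust_airspeed(-17.94): V ← 20.45 -17.94 = 2.51 m/s
throttle_to(7266): rpm ← 7266
adjust_airspeed(+11.27): V ← 2.51 +11.27 = 13.78 m/s
adjust_airspeed(-5.03): V ← 13.78 -5.03 = 8.75 m/s
final state: V = 8.75 m/s, rpm = 7266 → n = rpm/60 = 121.100000 rev/s
J = V / (n·D) = 8.75 / (121.100000 × 0.428) = 0.168819
regime bands: climb J<0.3189 | cruise [0.3189, 0.6379) | windmill J≥0.6379
J = 0.1688 → climb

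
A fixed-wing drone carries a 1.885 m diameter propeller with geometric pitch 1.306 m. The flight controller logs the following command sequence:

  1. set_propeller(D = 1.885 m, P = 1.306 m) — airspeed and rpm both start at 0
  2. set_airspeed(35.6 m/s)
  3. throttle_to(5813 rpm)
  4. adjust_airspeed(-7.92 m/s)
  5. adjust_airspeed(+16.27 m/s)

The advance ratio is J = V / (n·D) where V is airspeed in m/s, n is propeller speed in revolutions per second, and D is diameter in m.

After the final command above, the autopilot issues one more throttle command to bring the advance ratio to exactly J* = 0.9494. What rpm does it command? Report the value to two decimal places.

rpm = 1473.50

set_propeller: D = 1.885 m, P = 1.306 m (p = P/D = 0.692838); state ← (V=0, rpm=0)
set_airspeed(35.6): V ← 35.6 m/s
throttle_to(5813): rpm ← 5813
adjust_airspeed(-7.92): V ← 35.6 -7.92 = 27.68 m/s
adjust_airspeed(+16.27): V ← 27.68 +16.27 = 43.95 m/s
final state: V = 43.95 m/s, rpm = 5813 → n = rpm/60 = 96.883333 rev/s
target J* = 0.9494; solve J* = V/(n·D) for n: n = V/(J*·D) = 43.95/(0.9494 × 1.885) = 24.558300 rev/s
rpm = 60·n = 1473.497990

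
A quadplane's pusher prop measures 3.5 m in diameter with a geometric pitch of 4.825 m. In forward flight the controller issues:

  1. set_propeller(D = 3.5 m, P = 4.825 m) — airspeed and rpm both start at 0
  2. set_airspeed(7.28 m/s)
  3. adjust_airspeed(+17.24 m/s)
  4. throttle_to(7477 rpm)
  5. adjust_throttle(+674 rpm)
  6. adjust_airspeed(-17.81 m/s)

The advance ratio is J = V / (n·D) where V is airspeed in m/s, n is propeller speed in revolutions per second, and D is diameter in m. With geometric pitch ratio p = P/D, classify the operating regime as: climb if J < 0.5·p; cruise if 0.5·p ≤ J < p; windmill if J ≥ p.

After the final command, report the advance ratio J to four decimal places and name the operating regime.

J = 0.0141, regime = climb

set_propeller: D = 3.5 m, P = 4.825 m (p = P/D = 1.378571); state ← (V=0, rpm=0)
set_airspeed(7.28): V ← 7.28 m/s
adjust_airspeed(+17.24): V ← 7.28 +17.24 = 24.52 m/s
throttle_to(7477): rpm ← 7477
adjust_throttle(+674): rpm ← 7477 +674 = 8151
adjust_airspeed(-17.81): V ← 24.52 -17.81 = 6.71 m/s
final state: V = 6.71 m/s, rpm = 8151 → n = rpm/60 = 135.850000 rev/s
J = V / (n·D) = 6.71 / (135.850000 × 3.5) = 0.014112
regime bands: climb J<0.6893 | cruise [0.6893, 1.3786) | windmill J≥1.3786
J = 0.0141 → climb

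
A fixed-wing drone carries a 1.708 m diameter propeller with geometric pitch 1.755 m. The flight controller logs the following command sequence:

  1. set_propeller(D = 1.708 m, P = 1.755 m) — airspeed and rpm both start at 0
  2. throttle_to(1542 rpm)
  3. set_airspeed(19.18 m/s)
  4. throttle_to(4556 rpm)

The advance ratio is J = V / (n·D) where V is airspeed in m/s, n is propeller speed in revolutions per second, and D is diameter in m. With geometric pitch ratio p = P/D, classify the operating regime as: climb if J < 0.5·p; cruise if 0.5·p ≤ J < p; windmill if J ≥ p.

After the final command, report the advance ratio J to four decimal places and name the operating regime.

J = 0.1479, regime = climb

set_propeller: D = 1.708 m, P = 1.755 m (p = P/D = 1.027518); state ← (V=0, rpm=0)
throttle_to(1542): rpm ← 1542
set_airspeed(19.18): V ← 19.18 m/s
throttle_to(4556): rpm ← 4556
final state: V = 19.18 m/s, rpm = 4556 → n = rpm/60 = 75.933333 rev/s
J = V / (n·D) = 19.18 / (75.933333 × 1.708) = 0.147886
regime bands: climb J<0.5138 | cruise [0.5138, 1.0275) | windmill J≥1.0275
J = 0.1479 → climb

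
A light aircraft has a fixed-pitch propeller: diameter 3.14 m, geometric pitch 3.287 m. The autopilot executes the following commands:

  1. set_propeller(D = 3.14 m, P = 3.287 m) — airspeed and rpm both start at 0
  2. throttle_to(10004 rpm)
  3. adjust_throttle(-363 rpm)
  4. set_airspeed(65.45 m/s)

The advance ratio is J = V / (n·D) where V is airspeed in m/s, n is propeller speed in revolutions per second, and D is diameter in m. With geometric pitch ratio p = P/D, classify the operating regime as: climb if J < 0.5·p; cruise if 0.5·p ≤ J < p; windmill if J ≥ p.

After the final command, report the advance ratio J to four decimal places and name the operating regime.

J = 0.1297, regime = climb

set_propeller: D = 3.14 m, P = 3.287 m (p = P/D = 1.046815); state ← (V=0, rpm=0)
throttle_to(10004): rpm ← 10004
adjust_throttle(-363): rpm ← 10004 -363 = 9641
set_airspeed(65.45): V ← 65.45 m/s
final state: V = 65.45 m/s, rpm = 9641 → n = rpm/60 = 160.683333 rev/s
J = V / (n·D) = 65.45 / (160.683333 × 3.14) = 0.129721
regime bands: climb J<0.5234 | cruise [0.5234, 1.0468) | windmill J≥1.0468
J = 0.1297 → climb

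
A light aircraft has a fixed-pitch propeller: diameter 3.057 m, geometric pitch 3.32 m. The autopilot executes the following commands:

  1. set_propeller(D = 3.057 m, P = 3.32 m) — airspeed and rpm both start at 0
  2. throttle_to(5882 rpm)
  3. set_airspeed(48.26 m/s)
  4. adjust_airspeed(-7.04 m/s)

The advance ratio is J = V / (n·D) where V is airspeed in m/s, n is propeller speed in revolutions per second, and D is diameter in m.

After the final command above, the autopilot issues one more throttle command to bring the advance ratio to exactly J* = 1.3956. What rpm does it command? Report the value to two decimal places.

rpm = 579.70

set_propeller: D = 3.057 m, P = 3.32 m (p = P/D = 1.086032); state ← (V=0, rpm=0)
throttle_to(5882): rpm ← 5882
set_airspeed(48.26): V ← 48.26 m/s
adjust_airspeed(-7.04): V ← 48.26 -7.04 = 41.22 m/s
final state: V = 41.22 m/s, rpm = 5882 → n = rpm/60 = 98.033333 rev/s
target J* = 1.3956; solve J* = V/(n·D) for n: n = V/(J*·D) = 41.22/(1.3956 × 3.057) = 9.661656 rev/s
rpm = 60·n = 579.699383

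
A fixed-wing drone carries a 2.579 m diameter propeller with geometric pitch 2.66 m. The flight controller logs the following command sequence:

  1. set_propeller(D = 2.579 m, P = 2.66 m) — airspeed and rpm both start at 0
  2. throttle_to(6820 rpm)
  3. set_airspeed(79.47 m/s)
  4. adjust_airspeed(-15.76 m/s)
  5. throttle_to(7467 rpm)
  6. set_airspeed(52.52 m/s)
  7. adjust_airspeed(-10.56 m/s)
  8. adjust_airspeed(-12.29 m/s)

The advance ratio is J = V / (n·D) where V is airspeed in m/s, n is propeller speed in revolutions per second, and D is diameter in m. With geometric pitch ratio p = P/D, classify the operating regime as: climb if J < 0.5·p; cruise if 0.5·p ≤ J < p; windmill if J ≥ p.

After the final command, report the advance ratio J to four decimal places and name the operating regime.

J = 0.0924, regime = climb

set_propeller: D = 2.579 m, P = 2.66 m (p = P/D = 1.031408); state ← (V=0, rpm=0)
throttle_to(6820): rpm ← 6820
set_airspeed(79.47): V ← 79.47 m/s
adjust_airspeed(-15.76): V ← 79.47 -15.76 = 63.71 m/s
throttle_to(7467): rpm ← 7467
set_airspeed(52.52): V ← 52.52 m/s
adjust_airspeed(-10.56): V ← 52.52 -10.56 = 41.96 m/s
adjust_airspeed(-12.29): V ← 41.96 -12.29 = 29.67 m/s
final state: V = 29.67 m/s, rpm = 7467 → n = rpm/60 = 124.450000 rev/s
J = V / (n·D) = 29.67 / (124.450000 × 2.579) = 0.092442
regime bands: climb J<0.5157 | cruise [0.5157, 1.0314) | windmill J≥1.0314
J = 0.0924 → climb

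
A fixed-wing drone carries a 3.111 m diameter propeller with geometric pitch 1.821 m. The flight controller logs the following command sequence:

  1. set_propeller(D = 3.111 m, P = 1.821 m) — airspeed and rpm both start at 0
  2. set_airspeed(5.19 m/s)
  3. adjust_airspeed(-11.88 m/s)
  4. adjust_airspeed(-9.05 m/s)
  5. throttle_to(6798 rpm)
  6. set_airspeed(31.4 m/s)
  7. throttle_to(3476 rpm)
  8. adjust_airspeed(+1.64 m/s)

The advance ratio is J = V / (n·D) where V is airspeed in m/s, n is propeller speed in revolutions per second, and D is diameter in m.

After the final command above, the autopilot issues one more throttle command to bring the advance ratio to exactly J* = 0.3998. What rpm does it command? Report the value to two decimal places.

set_propeller: D = 3.111 m, P = 1.821 m (p = P/D = 0.585342); state ← (V=0, rpm=0)
set_airspeed(5.19): V ← 5.19 m/s
adjust_airspeed(-11.88): V ← 5.19 -11.88 = -6.69 m/s
adjust_airspeed(-9.05): V ← -6.69 -9.05 = -15.74 m/s
throttle_to(6798): rpm ← 6798
set_airspeed(31.4): V ← 31.4 m/s
throttle_to(3476): rpm ← 3476
adjust_airspeed(+1.64): V ← 31.4 +1.64 = 33.04 m/s
final state: V = 33.04 m/s, rpm = 3476 → n = rpm/60 = 57.933333 rev/s
target J* = 0.3998; solve J* = V/(n·D) for n: n = V/(J*·D) = 33.04/(0.3998 × 3.111) = 26.564230 rev/s
rpm = 60·n = 1593.853822

rpm = 1593.85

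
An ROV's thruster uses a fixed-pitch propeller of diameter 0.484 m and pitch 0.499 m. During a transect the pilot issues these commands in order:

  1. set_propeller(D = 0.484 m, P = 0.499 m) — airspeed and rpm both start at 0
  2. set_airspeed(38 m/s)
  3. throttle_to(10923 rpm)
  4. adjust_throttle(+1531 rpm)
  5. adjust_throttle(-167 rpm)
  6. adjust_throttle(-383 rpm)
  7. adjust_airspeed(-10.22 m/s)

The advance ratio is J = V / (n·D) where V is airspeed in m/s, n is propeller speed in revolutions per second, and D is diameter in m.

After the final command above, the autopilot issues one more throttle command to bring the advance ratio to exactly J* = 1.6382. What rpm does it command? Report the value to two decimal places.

set_propeller: D = 0.484 m, P = 0.499 m (p = P/D = 1.030992); state ← (V=0, rpm=0)
set_airspeed(38): V ← 38 m/s
throttle_to(10923): rpm ← 10923
adjust_throttle(+1531): rpm ← 10923 +1531 = 12454
adjust_throttle(-167): rpm ← 12454 -167 = 12287
adjust_throttle(-383): rpm ← 12287 -383 = 11904
adjust_airspeed(-10.22): V ← 38 -10.22 = 27.78 m/s
final state: V = 27.78 m/s, rpm = 11904 → n = rpm/60 = 198.400000 rev/s
target J* = 1.6382; solve J* = V/(n·D) for n: n = V/(J*·D) = 27.78/(1.6382 × 0.484) = 35.036439 rev/s
rpm = 60·n = 2102.186334

rpm = 2102.19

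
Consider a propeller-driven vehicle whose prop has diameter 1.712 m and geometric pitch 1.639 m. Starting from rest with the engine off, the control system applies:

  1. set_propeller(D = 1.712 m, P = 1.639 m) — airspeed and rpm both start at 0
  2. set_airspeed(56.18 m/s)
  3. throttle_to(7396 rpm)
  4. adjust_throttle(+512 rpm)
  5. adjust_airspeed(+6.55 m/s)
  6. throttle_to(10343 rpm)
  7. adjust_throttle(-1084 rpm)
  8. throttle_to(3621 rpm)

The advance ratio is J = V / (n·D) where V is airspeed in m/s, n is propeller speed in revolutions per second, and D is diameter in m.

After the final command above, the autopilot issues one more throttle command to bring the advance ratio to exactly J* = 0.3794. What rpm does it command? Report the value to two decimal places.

rpm = 5794.63

set_propeller: D = 1.712 m, P = 1.639 m (p = P/D = 0.957360); state ← (V=0, rpm=0)
set_airspeed(56.18): V ← 56.18 m/s
throttle_to(7396): rpm ← 7396
adjust_throttle(+512): rpm ← 7396 +512 = 7908
adjust_airspeed(+6.55): V ← 56.18 +6.55 = 62.73 m/s
throttle_to(10343): rpm ← 10343
adjust_throttle(-1084): rpm ← 10343 -1084 = 9259
throttle_to(3621): rpm ← 3621
final state: V = 62.73 m/s, rpm = 3621 → n = rpm/60 = 60.350000 rev/s
target J* = 0.3794; solve J* = V/(n·D) for n: n = V/(J*·D) = 62.73/(0.3794 × 1.712) = 96.577109 rev/s
rpm = 60·n = 5794.626538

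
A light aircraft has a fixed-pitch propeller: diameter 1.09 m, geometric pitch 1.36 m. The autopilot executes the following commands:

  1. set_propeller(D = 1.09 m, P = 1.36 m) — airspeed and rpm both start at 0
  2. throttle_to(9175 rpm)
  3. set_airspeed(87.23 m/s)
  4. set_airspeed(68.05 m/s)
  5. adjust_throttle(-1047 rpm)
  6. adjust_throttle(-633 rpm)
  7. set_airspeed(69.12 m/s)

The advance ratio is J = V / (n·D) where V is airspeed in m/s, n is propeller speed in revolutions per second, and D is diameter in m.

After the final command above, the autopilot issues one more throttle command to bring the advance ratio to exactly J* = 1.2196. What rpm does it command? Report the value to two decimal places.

rpm = 3119.69

set_propeller: D = 1.09 m, P = 1.36 m (p = P/D = 1.247706); state ← (V=0, rpm=0)
throttle_to(9175): rpm ← 9175
set_airspeed(87.23): V ← 87.23 m/s
set_airspeed(68.05): V ← 68.05 m/s
adjust_throttle(-1047): rpm ← 9175 -1047 = 8128
adjust_throttle(-633): rpm ← 8128 -633 = 7495
set_airspeed(69.12): V ← 69.12 m/s
final state: V = 69.12 m/s, rpm = 7495 → n = rpm/60 = 124.916667 rev/s
target J* = 1.2196; solve J* = V/(n·D) for n: n = V/(J*·D) = 69.12/(1.2196 × 1.09) = 51.994788 rev/s
rpm = 60·n = 3119.687309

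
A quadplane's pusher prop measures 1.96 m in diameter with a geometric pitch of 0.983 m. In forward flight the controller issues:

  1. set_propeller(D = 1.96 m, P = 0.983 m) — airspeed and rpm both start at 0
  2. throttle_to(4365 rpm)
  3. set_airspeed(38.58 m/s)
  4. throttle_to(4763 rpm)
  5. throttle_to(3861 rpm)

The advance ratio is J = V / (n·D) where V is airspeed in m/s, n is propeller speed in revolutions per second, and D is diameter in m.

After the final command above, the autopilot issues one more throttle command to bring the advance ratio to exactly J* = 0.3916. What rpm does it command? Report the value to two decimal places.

set_propeller: D = 1.96 m, P = 0.983 m (p = P/D = 0.501531); state ← (V=0, rpm=0)
throttle_to(4365): rpm ← 4365
set_airspeed(38.58): V ← 38.58 m/s
throttle_to(4763): rpm ← 4763
throttle_to(3861): rpm ← 3861
final state: V = 38.58 m/s, rpm = 3861 → n = rpm/60 = 64.350000 rev/s
target J* = 0.3916; solve J* = V/(n·D) for n: n = V/(J*·D) = 38.58/(0.3916 × 1.96) = 50.264743 rev/s
rpm = 60·n = 3015.884597

rpm = 3015.88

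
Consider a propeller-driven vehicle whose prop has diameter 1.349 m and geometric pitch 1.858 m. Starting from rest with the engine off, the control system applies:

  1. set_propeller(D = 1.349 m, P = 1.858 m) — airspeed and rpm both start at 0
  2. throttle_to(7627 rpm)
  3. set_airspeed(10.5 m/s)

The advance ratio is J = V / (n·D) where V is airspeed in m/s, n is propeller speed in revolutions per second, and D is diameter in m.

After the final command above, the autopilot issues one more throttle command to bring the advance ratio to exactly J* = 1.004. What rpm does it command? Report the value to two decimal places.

rpm = 465.15

set_propeller: D = 1.349 m, P = 1.858 m (p = P/D = 1.377317); state ← (V=0, rpm=0)
throttle_to(7627): rpm ← 7627
set_airspeed(10.5): V ← 10.5 m/s
final state: V = 10.5 m/s, rpm = 7627 → n = rpm/60 = 127.116667 rev/s
target J* = 1.004; solve J* = V/(n·D) for n: n = V/(J*·D) = 10.5/(1.004 × 1.349) = 7.752533 rev/s
rpm = 60·n = 465.151994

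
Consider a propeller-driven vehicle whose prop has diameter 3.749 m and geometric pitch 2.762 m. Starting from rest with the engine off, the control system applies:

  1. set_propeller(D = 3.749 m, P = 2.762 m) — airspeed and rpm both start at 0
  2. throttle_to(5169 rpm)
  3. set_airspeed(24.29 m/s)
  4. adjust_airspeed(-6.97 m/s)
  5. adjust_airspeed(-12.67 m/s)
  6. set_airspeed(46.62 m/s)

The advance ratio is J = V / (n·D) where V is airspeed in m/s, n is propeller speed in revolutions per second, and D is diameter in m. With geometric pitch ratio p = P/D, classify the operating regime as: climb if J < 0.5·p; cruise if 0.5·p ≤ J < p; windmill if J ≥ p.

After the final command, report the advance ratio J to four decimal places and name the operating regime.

set_propeller: D = 3.749 m, P = 2.762 m (p = P/D = 0.736730); state ← (V=0, rpm=0)
throttle_to(5169): rpm ← 5169
set_airspeed(24.29): V ← 24.29 m/s
adjust_airspeed(-6.97): V ← 24.29 -6.97 = 17.32 m/s
adjust_airspeed(-12.67): V ← 17.32 -12.67 = 4.65 m/s
set_airspeed(46.62): V ← 46.62 m/s
final state: V = 46.62 m/s, rpm = 5169 → n = rpm/60 = 86.150000 rev/s
J = V / (n·D) = 46.62 / (86.150000 × 3.749) = 0.144345
regime bands: climb J<0.3684 | cruise [0.3684, 0.7367) | windmill J≥0.7367
J = 0.1443 → climb

J = 0.1443, regime = climb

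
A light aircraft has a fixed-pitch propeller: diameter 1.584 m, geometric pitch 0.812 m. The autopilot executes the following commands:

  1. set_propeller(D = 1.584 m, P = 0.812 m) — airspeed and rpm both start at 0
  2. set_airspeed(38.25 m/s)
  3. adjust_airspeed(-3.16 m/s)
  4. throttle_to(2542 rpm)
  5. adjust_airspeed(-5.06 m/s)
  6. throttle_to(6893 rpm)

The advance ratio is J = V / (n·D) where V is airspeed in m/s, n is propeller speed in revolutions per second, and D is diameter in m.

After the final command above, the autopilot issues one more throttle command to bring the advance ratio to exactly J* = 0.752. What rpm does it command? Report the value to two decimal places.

rpm = 1512.63

set_propeller: D = 1.584 m, P = 0.812 m (p = P/D = 0.512626); state ← (V=0, rpm=0)
set_airspeed(38.25): V ← 38.25 m/s
adjust_airspeed(-3.16): V ← 38.25 -3.16 = 35.09 m/s
throttle_to(2542): rpm ← 2542
adjust_airspeed(-5.06): V ← 35.09 -5.06 = 30.03 m/s
throttle_to(6893): rpm ← 6893
final state: V = 30.03 m/s, rpm = 6893 → n = rpm/60 = 114.883333 rev/s
target J* = 0.752; solve J* = V/(n·D) for n: n = V/(J*·D) = 30.03/(0.752 × 1.584) = 25.210550 rev/s
rpm = 60·n = 1512.632979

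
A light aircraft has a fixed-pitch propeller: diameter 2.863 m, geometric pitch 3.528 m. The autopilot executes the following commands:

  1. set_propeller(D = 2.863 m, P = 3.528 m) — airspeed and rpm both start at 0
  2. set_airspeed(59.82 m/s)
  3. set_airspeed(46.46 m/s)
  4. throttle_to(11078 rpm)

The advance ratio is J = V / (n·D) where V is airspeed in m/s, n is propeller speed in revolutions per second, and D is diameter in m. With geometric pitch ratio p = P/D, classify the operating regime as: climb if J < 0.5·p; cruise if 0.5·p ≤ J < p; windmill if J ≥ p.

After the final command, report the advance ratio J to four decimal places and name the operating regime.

set_propeller: D = 2.863 m, P = 3.528 m (p = P/D = 1.232274); state ← (V=0, rpm=0)
set_airspeed(59.82): V ← 59.82 m/s
set_airspeed(46.46): V ← 46.46 m/s
throttle_to(11078): rpm ← 11078
final state: V = 46.46 m/s, rpm = 11078 → n = rpm/60 = 184.633333 rev/s
J = V / (n·D) = 46.46 / (184.633333 × 2.863) = 0.087892
regime bands: climb J<0.6161 | cruise [0.6161, 1.2323) | windmill J≥1.2323
J = 0.0879 → climb

J = 0.0879, regime = climb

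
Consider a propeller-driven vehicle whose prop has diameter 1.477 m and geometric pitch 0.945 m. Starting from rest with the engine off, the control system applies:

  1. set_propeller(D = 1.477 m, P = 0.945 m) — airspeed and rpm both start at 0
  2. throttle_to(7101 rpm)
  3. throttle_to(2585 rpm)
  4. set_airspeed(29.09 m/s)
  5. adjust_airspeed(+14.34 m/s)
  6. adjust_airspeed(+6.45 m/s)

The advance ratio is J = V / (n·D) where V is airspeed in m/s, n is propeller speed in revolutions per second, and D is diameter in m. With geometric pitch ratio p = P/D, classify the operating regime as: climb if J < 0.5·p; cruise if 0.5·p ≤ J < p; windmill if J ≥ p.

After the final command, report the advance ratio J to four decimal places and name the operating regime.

set_propeller: D = 1.477 m, P = 0.945 m (p = P/D = 0.639810); state ← (V=0, rpm=0)
throttle_to(7101): rpm ← 7101
throttle_to(2585): rpm ← 2585
set_airspeed(29.09): V ← 29.09 m/s
adjust_airspeed(+14.34): V ← 29.09 +14.34 = 43.43 m/s
adjust_airspeed(+6.45): V ← 43.43 +6.45 = 49.88 m/s
final state: V = 49.88 m/s, rpm = 2585 → n = rpm/60 = 43.083333 rev/s
J = V / (n·D) = 49.88 / (43.083333 × 1.477) = 0.783857
regime bands: climb J<0.3199 | cruise [0.3199, 0.6398) | windmill J≥0.6398
J = 0.7839 → windmill

J = 0.7839, regime = windmill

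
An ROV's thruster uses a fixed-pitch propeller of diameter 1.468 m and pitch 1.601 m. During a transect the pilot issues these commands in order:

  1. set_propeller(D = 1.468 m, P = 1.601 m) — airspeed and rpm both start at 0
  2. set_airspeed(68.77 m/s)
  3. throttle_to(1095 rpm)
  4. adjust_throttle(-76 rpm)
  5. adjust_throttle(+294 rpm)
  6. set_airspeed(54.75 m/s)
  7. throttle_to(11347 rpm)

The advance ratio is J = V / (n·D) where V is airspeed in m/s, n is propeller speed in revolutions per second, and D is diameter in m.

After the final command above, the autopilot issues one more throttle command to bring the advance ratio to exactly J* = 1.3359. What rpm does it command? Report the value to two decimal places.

rpm = 1675.08

set_propeller: D = 1.468 m, P = 1.601 m (p = P/D = 1.090599); state ← (V=0, rpm=0)
set_airspeed(68.77): V ← 68.77 m/s
throttle_to(1095): rpm ← 1095
adjust_throttle(-76): rpm ← 1095 -76 = 1019
adjust_throttle(+294): rpm ← 1019 +294 = 1313
set_airspeed(54.75): V ← 54.75 m/s
throttle_to(11347): rpm ← 11347
final state: V = 54.75 m/s, rpm = 11347 → n = rpm/60 = 189.116667 rev/s
target J* = 1.3359; solve J* = V/(n·D) for n: n = V/(J*·D) = 54.75/(1.3359 × 1.468) = 27.917988 rev/s
rpm = 60·n = 1675.079287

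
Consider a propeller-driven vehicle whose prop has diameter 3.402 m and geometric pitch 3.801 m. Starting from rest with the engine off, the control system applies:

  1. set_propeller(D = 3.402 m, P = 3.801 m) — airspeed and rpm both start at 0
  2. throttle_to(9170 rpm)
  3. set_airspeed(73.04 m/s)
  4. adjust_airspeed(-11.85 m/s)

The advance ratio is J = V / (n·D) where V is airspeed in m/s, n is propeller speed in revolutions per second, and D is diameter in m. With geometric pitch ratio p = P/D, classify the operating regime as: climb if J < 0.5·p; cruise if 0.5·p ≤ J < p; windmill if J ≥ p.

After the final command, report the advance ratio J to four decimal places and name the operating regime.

set_propeller: D = 3.402 m, P = 3.801 m (p = P/D = 1.117284); state ← (V=0, rpm=0)
throttle_to(9170): rpm ← 9170
set_airspeed(73.04): V ← 73.04 m/s
adjust_airspeed(-11.85): V ← 73.04 -11.85 = 61.19 m/s
final state: V = 61.19 m/s, rpm = 9170 → n = rpm/60 = 152.833333 rev/s
J = V / (n·D) = 61.19 / (152.833333 × 3.402) = 0.117687
regime bands: climb J<0.5586 | cruise [0.5586, 1.1173) | windmill J≥1.1173
J = 0.1177 → climb

J = 0.1177, regime = climb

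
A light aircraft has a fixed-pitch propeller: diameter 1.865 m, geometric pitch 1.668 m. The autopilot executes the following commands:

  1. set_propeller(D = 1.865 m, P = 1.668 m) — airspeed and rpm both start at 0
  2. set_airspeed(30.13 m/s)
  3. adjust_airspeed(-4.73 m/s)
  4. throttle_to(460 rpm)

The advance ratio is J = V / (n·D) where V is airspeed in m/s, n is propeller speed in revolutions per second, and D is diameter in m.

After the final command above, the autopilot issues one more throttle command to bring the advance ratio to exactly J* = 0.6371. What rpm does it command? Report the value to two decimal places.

set_propeller: D = 1.865 m, P = 1.668 m (p = P/D = 0.894370); state ← (V=0, rpm=0)
set_airspeed(30.13): V ← 30.13 m/s
adjust_airspeed(-4.73): V ← 30.13 -4.73 = 25.4 m/s
throttle_to(460): rpm ← 460
final state: V = 25.4 m/s, rpm = 460 → n = rpm/60 = 7.666667 rev/s
target J* = 0.6371; solve J* = V/(n·D) for n: n = V/(J*·D) = 25.4/(0.6371 × 1.865) = 21.377026 rev/s
rpm = 60·n = 1282.621530

rpm = 1282.62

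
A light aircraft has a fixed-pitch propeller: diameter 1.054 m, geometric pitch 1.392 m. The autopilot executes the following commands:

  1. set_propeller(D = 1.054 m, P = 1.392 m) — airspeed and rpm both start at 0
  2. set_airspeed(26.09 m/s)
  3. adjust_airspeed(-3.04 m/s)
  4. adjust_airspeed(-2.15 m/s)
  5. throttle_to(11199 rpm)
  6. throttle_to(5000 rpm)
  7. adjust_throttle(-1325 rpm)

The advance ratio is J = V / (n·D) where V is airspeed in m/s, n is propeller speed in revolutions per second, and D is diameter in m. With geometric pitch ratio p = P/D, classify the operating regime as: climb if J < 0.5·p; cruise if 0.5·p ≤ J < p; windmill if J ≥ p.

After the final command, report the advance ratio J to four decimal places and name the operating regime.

set_propeller: D = 1.054 m, P = 1.392 m (p = P/D = 1.320683); state ← (V=0, rpm=0)
set_airspeed(26.09): V ← 26.09 m/s
adjust_airspeed(-3.04): V ← 26.09 -3.04 = 23.05 m/s
adjust_airspeed(-2.15): V ← 23.05 -2.15 = 20.9 m/s
throttle_to(11199): rpm ← 11199
throttle_to(5000): rpm ← 5000
adjust_throttle(-1325): rpm ← 5000 -1325 = 3675
final state: V = 20.9 m/s, rpm = 3675 → n = rpm/60 = 61.250000 rev/s
J = V / (n·D) = 20.9 / (61.250000 × 1.054) = 0.323742
regime bands: climb J<0.6603 | cruise [0.6603, 1.3207) | windmill J≥1.3207
J = 0.3237 → climb

J = 0.3237, regime = climb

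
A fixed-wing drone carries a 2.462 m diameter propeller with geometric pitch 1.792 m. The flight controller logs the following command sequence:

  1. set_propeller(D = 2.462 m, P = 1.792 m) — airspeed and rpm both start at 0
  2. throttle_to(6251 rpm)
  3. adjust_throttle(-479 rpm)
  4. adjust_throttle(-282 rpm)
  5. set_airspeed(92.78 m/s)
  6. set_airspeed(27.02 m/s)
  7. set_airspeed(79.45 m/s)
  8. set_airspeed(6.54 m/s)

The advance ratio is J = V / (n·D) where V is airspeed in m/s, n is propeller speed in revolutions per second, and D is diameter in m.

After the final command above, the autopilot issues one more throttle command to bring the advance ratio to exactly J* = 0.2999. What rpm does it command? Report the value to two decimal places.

rpm = 531.45

set_propeller: D = 2.462 m, P = 1.792 m (p = P/D = 0.727864); state ← (V=0, rpm=0)
throttle_to(6251): rpm ← 6251
adjust_throttle(-479): rpm ← 6251 -479 = 5772
adjust_throttle(-282): rpm ← 5772 -282 = 5490
set_airspeed(92.78): V ← 92.78 m/s
set_airspeed(27.02): V ← 27.02 m/s
set_airspeed(79.45): V ← 79.45 m/s
set_airspeed(6.54): V ← 6.54 m/s
final state: V = 6.54 m/s, rpm = 5490 → n = rpm/60 = 91.500000 rev/s
target J* = 0.2999; solve J* = V/(n·D) for n: n = V/(J*·D) = 6.54/(0.2999 × 2.462) = 8.857542 rev/s
rpm = 60·n = 531.452537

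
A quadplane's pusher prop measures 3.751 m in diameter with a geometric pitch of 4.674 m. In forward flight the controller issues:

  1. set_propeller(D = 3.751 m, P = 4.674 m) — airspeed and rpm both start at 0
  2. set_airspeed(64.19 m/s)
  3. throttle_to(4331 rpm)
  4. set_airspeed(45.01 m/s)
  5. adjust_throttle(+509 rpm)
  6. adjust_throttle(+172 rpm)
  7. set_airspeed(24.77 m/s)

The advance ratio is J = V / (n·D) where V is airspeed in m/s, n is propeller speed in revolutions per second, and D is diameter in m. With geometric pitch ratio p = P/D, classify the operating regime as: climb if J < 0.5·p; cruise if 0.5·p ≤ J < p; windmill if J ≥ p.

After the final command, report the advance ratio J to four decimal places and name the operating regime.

J = 0.0791, regime = climb

set_propeller: D = 3.751 m, P = 4.674 m (p = P/D = 1.246068); state ← (V=0, rpm=0)
set_airspeed(64.19): V ← 64.19 m/s
throttle_to(4331): rpm ← 4331
set_airspeed(45.01): V ← 45.01 m/s
adjust_throttle(+509): rpm ← 4331 +509 = 4840
adjust_throttle(+172): rpm ← 4840 +172 = 5012
set_airspeed(24.77): V ← 24.77 m/s
final state: V = 24.77 m/s, rpm = 5012 → n = rpm/60 = 83.533333 rev/s
J = V / (n·D) = 24.77 / (83.533333 × 3.751) = 0.079053
regime bands: climb J<0.6230 | cruise [0.6230, 1.2461) | windmill J≥1.2461
J = 0.0791 → climb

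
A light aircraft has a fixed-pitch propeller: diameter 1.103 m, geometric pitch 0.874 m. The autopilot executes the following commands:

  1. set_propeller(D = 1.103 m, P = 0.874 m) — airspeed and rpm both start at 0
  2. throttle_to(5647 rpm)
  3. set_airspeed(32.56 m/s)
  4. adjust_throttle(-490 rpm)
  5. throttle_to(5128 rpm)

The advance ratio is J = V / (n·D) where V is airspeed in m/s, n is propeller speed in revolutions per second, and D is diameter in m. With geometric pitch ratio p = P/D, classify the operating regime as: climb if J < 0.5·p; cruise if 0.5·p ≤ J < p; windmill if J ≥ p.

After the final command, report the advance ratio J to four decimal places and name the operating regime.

set_propeller: D = 1.103 m, P = 0.874 m (p = P/D = 0.792384); state ← (V=0, rpm=0)
throttle_to(5647): rpm ← 5647
set_airspeed(32.56): V ← 32.56 m/s
adjust_throttle(-490): rpm ← 5647 -490 = 5157
throttle_to(5128): rpm ← 5128
final state: V = 32.56 m/s, rpm = 5128 → n = rpm/60 = 85.466667 rev/s
J = V / (n·D) = 32.56 / (85.466667 × 1.103) = 0.345392
regime bands: climb J<0.3962 | cruise [0.3962, 0.7924) | windmill J≥0.7924
J = 0.3454 → climb

J = 0.3454, regime = climb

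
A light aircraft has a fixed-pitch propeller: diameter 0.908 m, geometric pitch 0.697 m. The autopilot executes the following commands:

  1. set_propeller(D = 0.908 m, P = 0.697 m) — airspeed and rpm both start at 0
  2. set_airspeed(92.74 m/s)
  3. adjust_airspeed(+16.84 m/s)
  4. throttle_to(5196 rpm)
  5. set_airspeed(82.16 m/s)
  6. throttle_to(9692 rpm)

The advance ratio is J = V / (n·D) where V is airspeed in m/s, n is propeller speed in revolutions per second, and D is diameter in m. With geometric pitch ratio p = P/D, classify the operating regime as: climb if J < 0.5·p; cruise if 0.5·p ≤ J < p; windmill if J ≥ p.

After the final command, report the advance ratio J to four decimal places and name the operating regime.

J = 0.5602, regime = cruise

set_propeller: D = 0.908 m, P = 0.697 m (p = P/D = 0.767621); state ← (V=0, rpm=0)
set_airspeed(92.74): V ← 92.74 m/s
adjust_airspeed(+16.84): V ← 92.74 +16.84 = 109.58 m/s
throttle_to(5196): rpm ← 5196
set_airspeed(82.16): V ← 82.16 m/s
throttle_to(9692): rpm ← 9692
final state: V = 82.16 m/s, rpm = 9692 → n = rpm/60 = 161.533333 rev/s
J = V / (n·D) = 82.16 / (161.533333 × 0.908) = 0.560160
regime bands: climb J<0.3838 | cruise [0.3838, 0.7676) | windmill J≥0.7676
J = 0.5602 → cruise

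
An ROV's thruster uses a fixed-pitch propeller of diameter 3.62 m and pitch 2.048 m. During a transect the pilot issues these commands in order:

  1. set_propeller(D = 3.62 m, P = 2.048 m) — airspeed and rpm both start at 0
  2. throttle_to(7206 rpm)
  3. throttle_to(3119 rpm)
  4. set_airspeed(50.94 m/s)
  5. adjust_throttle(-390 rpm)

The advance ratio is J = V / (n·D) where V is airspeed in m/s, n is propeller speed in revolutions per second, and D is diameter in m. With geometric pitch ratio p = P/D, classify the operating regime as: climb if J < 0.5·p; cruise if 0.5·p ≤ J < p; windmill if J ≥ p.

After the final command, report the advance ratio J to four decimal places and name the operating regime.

set_propeller: D = 3.62 m, P = 2.048 m (p = P/D = 0.565746); state ← (V=0, rpm=0)
throttle_to(7206): rpm ← 7206
throttle_to(3119): rpm ← 3119
set_airspeed(50.94): V ← 50.94 m/s
adjust_throttle(-390): rpm ← 3119 -390 = 2729
final state: V = 50.94 m/s, rpm = 2729 → n = rpm/60 = 45.483333 rev/s
J = V / (n·D) = 50.94 / (45.483333 × 3.62) = 0.309384
regime bands: climb J<0.2829 | cruise [0.2829, 0.5657) | windmill J≥0.5657
J = 0.3094 → cruise

J = 0.3094, regime = cruise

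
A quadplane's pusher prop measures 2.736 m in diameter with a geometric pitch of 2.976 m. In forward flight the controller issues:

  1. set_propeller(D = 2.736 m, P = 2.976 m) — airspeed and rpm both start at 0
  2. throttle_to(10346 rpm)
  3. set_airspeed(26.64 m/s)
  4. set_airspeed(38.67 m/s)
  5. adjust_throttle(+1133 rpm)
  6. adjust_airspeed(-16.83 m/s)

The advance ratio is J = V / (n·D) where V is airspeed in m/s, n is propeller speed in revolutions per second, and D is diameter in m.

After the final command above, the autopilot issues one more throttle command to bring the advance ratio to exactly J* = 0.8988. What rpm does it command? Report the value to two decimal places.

set_propeller: D = 2.736 m, P = 2.976 m (p = P/D = 1.087719); state ← (V=0, rpm=0)
throttle_to(10346): rpm ← 10346
set_airspeed(26.64): V ← 26.64 m/s
set_airspeed(38.67): V ← 38.67 m/s
adjust_throttle(+1133): rpm ← 10346 +1133 = 11479
adjust_airspeed(-16.83): V ← 38.67 -16.83 = 21.84 m/s
final state: V = 21.84 m/s, rpm = 11479 → n = rpm/60 = 191.316667 rev/s
target J* = 0.8988; solve J* = V/(n·D) for n: n = V/(J*·D) = 21.84/(0.8988 × 2.736) = 8.881237 rev/s
rpm = 60·n = 532.874242

rpm = 532.87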